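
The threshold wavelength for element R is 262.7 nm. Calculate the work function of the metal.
4.72 eV

At the threshold wavelength, photon energy equals work function:
φ = hc/λ₀

Calculating:
φ = (6.626×10⁻³⁴ J·s)(3×10⁸ m/s) / (262.7×10⁻⁹ m)
φ = 4.72 eV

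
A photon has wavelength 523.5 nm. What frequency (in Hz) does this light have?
5.7267e+14 Hz

Using the wave equation: c = fλ

Solving for frequency:
f = c/λ = (3×10⁸ m/s) / (523.5×10⁻⁹ m)
f = 5.7267e+14 Hz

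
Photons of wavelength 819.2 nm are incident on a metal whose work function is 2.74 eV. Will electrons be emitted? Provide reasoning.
No

For photoemission, the photon energy must exceed the work function.

Photon energy: E = hc/λ = 1.5135 eV
Work function: φ = 2.74 eV

Since E_photon (1.5135 eV) < φ (2.74 eV), photoemission will NOT occur.
The threshold wavelength is λ₀ = hc/φ = 452.5 nm.
Since 819.2 nm > 452.5 nm, the photons lack sufficient energy.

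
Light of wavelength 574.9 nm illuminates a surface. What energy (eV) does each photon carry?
2.1566 eV

Using E = hf = hc/λ:

E = hc/λ = (6.626×10⁻³⁴ J·s)(3×10⁸ m/s) / (574.9×10⁻⁹ m)
E = 2.1566 eV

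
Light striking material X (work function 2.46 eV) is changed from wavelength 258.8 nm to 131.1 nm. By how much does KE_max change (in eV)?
4.6665 eV

Using Einstein's equation: KE_max = hc/λ - φ

For λ₁ = 258.8 nm:
KE₁ = hc/λ₁ - φ = 4.7907 - 2.46 = 2.3307 eV

For λ₂ = 131.1 nm:
KE₂ = hc/λ₂ - φ = 9.4572 - 2.46 = 6.9972 eV

Change in KE:
ΔKE = KE₂ - KE₁ = 6.9972 - 2.3307 = 4.6665 eV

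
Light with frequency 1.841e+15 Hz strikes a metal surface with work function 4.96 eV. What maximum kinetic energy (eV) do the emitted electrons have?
2.6538 eV

Using Einstein's photoelectric equation: KE_max = hf - φ

First, calculate the photon energy:
E_photon = hf = (6.626×10⁻³⁴ J·s)(1.841e+15 Hz)
E_photon = 7.6138 eV

Then, the maximum kinetic energy:
KE_max = E_photon - φ = 7.6138 eV - 4.96 eV = 2.6538 eV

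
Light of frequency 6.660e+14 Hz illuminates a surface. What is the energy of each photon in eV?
2.7544 eV

Using E = hf:

E = hf = (6.626×10⁻³⁴ J·s)(6.660e+14 Hz)
E = 2.7544 eV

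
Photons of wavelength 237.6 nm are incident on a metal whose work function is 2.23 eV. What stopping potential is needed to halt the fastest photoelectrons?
2.9882 V

The stopping potential V_s satisfies: eV_s = KE_max

First, find KE_max using Einstein's equation:
E_photon = hc/λ = 5.2182 eV
KE_max = E_photon - φ = 5.2182 - 2.23 = 2.9882 eV

Since eV_s = KE_max:
V_s = KE_max/e = 2.9882 V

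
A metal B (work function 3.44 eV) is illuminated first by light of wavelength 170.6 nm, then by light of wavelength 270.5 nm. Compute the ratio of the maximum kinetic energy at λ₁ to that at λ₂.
3.3472

Using Einstein's equation: KE_max = hc/λ - φ

For λ₁ = 170.6 nm:
E₁ = hc/λ₁ = 7.2675 eV
KE₁ = E₁ - φ = 7.2675 - 3.44 = 3.8275 eV

For λ₂ = 270.5 nm:
E₂ = hc/λ₂ = 4.5835 eV
KE₂ = E₂ - φ = 4.5835 - 3.44 = 1.1435 eV

Ratio: KE₁/KE₂ = 3.8275/1.1435 = 3.3472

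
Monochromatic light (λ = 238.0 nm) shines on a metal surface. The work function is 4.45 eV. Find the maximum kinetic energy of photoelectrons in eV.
0.7594 eV

Using Einstein's photoelectric equation: KE_max = hf - φ = hc/λ - φ

First, calculate the photon energy:
E_photon = hc/λ = (6.626×10⁻³⁴ J·s)(3×10⁸ m/s) / (238.0×10⁻⁹ m)
E_photon = 5.2094 eV

Then, the maximum kinetic energy:
KE_max = E_photon - φ = 5.2094 eV - 4.45 eV = 0.7594 eV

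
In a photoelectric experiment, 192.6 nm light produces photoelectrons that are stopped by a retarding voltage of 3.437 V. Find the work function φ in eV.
3.00 eV

The stopping potential gives the maximum kinetic energy: KE_max = eV_s = 3.437 eV

From Einstein's photoelectric equation: KE_max = hc/λ - φ
Rearranging: φ = hc/λ - KE_max

Calculate photon energy:
E_photon = hc/λ = (6.626×10⁻³⁴ J·s)(3×10⁸ m/s) / (192.6×10⁻⁹ m) = 6.4374 eV

Therefore:
φ = 6.4374 - 3.437 = 3.00 eV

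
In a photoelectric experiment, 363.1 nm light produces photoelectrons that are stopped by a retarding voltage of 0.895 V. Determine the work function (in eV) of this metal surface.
2.52 eV

The stopping potential gives the maximum kinetic energy: KE_max = eV_s = 0.895 eV

From Einstein's photoelectric equation: KE_max = hc/λ - φ
Rearranging: φ = hc/λ - KE_max

Calculate photon energy:
E_photon = hc/λ = (6.626×10⁻³⁴ J·s)(3×10⁸ m/s) / (363.1×10⁻⁹ m) = 3.4146 eV

Therefore:
φ = 3.4146 - 0.895 = 2.52 eV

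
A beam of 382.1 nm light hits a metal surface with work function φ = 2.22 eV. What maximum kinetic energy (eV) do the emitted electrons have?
1.0248 eV

Using Einstein's photoelectric equation: KE_max = hf - φ = hc/λ - φ

First, calculate the photon energy:
E_photon = hc/λ = (6.626×10⁻³⁴ J·s)(3×10⁸ m/s) / (382.1×10⁻⁹ m)
E_photon = 3.2448 eV

Then, the maximum kinetic energy:
KE_max = E_photon - φ = 3.2448 eV - 2.22 eV = 1.0248 eV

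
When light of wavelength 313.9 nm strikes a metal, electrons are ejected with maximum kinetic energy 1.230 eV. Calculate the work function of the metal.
2.72 eV

From Einstein's photoelectric equation: KE_max = hf - φ = hc/λ - φ

Rearranging for φ:
φ = hc/λ - KE_max

Calculate photon energy:
E_photon = hc/λ = 3.9498 eV

Therefore:
φ = 3.9498 - 1.230 = 2.72 eV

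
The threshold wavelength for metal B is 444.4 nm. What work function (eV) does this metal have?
2.79 eV

At the threshold wavelength, photon energy equals work function:
φ = hc/λ₀

Calculating:
φ = (6.626×10⁻³⁴ J·s)(3×10⁸ m/s) / (444.4×10⁻⁹ m)
φ = 2.79 eV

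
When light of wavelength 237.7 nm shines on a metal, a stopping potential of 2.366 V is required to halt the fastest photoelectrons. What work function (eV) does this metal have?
2.85 eV

The stopping potential gives the maximum kinetic energy: KE_max = eV_s = 2.366 eV

From Einstein's photoelectric equation: KE_max = hc/λ - φ
Rearranging: φ = hc/λ - KE_max

Calculate photon energy:
E_photon = hc/λ = (6.626×10⁻³⁴ J·s)(3×10⁸ m/s) / (237.7×10⁻⁹ m) = 5.2160 eV

Therefore:
φ = 5.2160 - 2.366 = 2.85 eV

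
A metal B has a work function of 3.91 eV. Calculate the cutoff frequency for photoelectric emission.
9.4543e+14 Hz

The threshold frequency is when the photon energy equals the work function:
hf₀ = φ

Solving for f₀:
f₀ = φ/h = (3.91 eV × 1.602×10⁻¹⁹ J/eV) / (6.626×10⁻³⁴ J·s)
f₀ = 9.4543e+14 Hz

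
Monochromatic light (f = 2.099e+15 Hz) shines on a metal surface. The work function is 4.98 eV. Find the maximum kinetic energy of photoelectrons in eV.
3.7008 eV

Using Einstein's photoelectric equation: KE_max = hf - φ

First, calculate the photon energy:
E_photon = hf = (6.626×10⁻³⁴ J·s)(2.099e+15 Hz)
E_photon = 8.6808 eV

Then, the maximum kinetic energy:
KE_max = E_photon - φ = 8.6808 eV - 4.98 eV = 3.7008 eV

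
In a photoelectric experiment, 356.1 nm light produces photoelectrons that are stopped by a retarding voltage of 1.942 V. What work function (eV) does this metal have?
1.54 eV

The stopping potential gives the maximum kinetic energy: KE_max = eV_s = 1.942 eV

From Einstein's photoelectric equation: KE_max = hc/λ - φ
Rearranging: φ = hc/λ - KE_max

Calculate photon energy:
E_photon = hc/λ = (6.626×10⁻³⁴ J·s)(3×10⁸ m/s) / (356.1×10⁻⁹ m) = 3.4817 eV

Therefore:
φ = 3.4817 - 1.942 = 1.54 eV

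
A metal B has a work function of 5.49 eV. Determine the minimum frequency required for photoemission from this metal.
1.3275e+15 Hz

The threshold frequency is when the photon energy equals the work function:
hf₀ = φ

Solving for f₀:
f₀ = φ/h = (5.49 eV × 1.602×10⁻¹⁹ J/eV) / (6.626×10⁻³⁴ J·s)
f₀ = 1.3275e+15 Hz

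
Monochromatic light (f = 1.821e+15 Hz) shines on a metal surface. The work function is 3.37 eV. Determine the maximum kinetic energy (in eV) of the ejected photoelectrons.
4.1611 eV

Using Einstein's photoelectric equation: KE_max = hf - φ

First, calculate the photon energy:
E_photon = hf = (6.626×10⁻³⁴ J·s)(1.821e+15 Hz)
E_photon = 7.5311 eV

Then, the maximum kinetic energy:
KE_max = E_photon - φ = 7.5311 eV - 3.37 eV = 4.1611 eV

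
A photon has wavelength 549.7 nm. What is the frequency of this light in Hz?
5.4537e+14 Hz

Using the wave equation: c = fλ

Solving for frequency:
f = c/λ = (3×10⁸ m/s) / (549.7×10⁻⁹ m)
f = 5.4537e+14 Hz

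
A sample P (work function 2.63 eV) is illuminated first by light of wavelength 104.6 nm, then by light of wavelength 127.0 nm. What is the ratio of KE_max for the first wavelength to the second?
1.2931

Using Einstein's equation: KE_max = hc/λ - φ

For λ₁ = 104.6 nm:
E₁ = hc/λ₁ = 11.8532 eV
KE₁ = E₁ - φ = 11.8532 - 2.63 = 9.2232 eV

For λ₂ = 127.0 nm:
E₂ = hc/λ₂ = 9.7625 eV
KE₂ = E₂ - φ = 9.7625 - 2.63 = 7.1325 eV

Ratio: KE₁/KE₂ = 9.2232/7.1325 = 1.2931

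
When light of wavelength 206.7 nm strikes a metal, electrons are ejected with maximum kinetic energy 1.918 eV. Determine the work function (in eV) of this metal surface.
4.08 eV

From Einstein's photoelectric equation: KE_max = hf - φ = hc/λ - φ

Rearranging for φ:
φ = hc/λ - KE_max

Calculate photon energy:
E_photon = hc/λ = 5.9983 eV

Therefore:
φ = 5.9983 - 1.918 = 4.08 eV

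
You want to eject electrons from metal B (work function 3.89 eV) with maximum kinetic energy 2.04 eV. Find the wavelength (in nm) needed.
209.08 nm

From Einstein's equation: KE_max = hc/λ - φ

Rearranging for λ:
hc/λ = KE_max + φ
λ = hc/(KE_max + φ)

Required photon energy:
E_photon = KE_max + φ = 2.04 + 3.89 = 5.93 eV

Required wavelength:
λ = hc/E_photon = (6.626×10⁻³⁴)(3×10⁸) / (5.93 × 1.602×10⁻¹⁹)
λ = 209.08 nm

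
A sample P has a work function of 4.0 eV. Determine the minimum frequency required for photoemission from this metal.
9.6720e+14 Hz

The threshold frequency is when the photon energy equals the work function:
hf₀ = φ

Solving for f₀:
f₀ = φ/h = (4.0 eV × 1.602×10⁻¹⁹ J/eV) / (6.626×10⁻³⁴ J·s)
f₀ = 9.6720e+14 Hz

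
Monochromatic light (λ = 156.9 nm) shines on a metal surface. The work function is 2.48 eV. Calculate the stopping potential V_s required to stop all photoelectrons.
5.4221 V

The stopping potential V_s satisfies: eV_s = KE_max

First, find KE_max using Einstein's equation:
E_photon = hc/λ = 7.9021 eV
KE_max = E_photon - φ = 7.9021 - 2.48 = 5.4221 eV

Since eV_s = KE_max:
V_s = KE_max/e = 5.4221 V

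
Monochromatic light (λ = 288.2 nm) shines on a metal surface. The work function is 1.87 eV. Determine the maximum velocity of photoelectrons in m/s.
9.2493e+05 m/s

First, find the maximum kinetic energy:
E_photon = hc/λ = 4.3020 eV
KE_max = E_photon - φ = 4.3020 - 1.87 = 2.4320 eV

Convert to Joules: KE_max = 2.4320 × 1.602×10⁻¹⁹ J = 3.8965e-19 J

Then use KE = ½mv² to find velocity:
v = √(2·KE/m) = √(2 × 3.8965e-19 J / 9.109e-31 kg)
v = 9.2493e+05 m/s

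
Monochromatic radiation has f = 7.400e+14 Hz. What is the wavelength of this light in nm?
405.12 nm

Using the wave equation: c = fλ

Solving for wavelength:
λ = c/f = (3×10⁸ m/s) / (7.400e+14 Hz)
λ = 405.12 nm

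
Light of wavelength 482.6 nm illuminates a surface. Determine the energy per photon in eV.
2.5691 eV

Using E = hf = hc/λ:

E = hc/λ = (6.626×10⁻³⁴ J·s)(3×10⁸ m/s) / (482.6×10⁻⁹ m)
E = 2.5691 eV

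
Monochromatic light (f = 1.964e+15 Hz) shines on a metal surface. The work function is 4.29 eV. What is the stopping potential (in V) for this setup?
3.8325 V

The stopping potential V_s satisfies: eV_s = KE_max

First, find KE_max using Einstein's equation:
E_photon = hf = (6.626×10⁻³⁴ J·s)(1.964e+15 Hz) = 8.1225 eV
KE_max = E_photon - φ = 8.1225 - 4.29 = 3.8325 eV

Since eV_s = KE_max:
V_s = KE_max/e = 3.8325 V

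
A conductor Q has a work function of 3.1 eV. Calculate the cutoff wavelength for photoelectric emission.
399.95 nm

The threshold wavelength is when the photon energy equals the work function:
hc/λ₀ = φ

Solving for λ₀:
λ₀ = hc/φ = (6.626×10⁻³⁴ J·s)(3×10⁸ m/s) / (3.1 eV × 1.602×10⁻¹⁹ J/eV)
λ₀ = 399.95 nm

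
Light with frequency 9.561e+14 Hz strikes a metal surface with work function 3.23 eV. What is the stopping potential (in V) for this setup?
0.7241 V

The stopping potential V_s satisfies: eV_s = KE_max

First, find KE_max using Einstein's equation:
E_photon = hf = (6.626×10⁻³⁴ J·s)(9.561e+14 Hz) = 3.9541 eV
KE_max = E_photon - φ = 3.9541 - 3.23 = 0.7241 eV

Since eV_s = KE_max:
V_s = KE_max/e = 0.7241 V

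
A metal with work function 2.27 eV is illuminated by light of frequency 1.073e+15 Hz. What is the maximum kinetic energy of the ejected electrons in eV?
2.1676 eV

Using Einstein's photoelectric equation: KE_max = hf - φ

First, calculate the photon energy:
E_photon = hf = (6.626×10⁻³⁴ J·s)(1.073e+15 Hz)
E_photon = 4.4376 eV

Then, the maximum kinetic energy:
KE_max = E_photon - φ = 4.4376 eV - 2.27 eV = 2.1676 eV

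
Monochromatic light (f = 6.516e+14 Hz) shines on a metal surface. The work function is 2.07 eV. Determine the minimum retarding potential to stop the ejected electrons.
0.6248 V

The stopping potential V_s satisfies: eV_s = KE_max

First, find KE_max using Einstein's equation:
E_photon = hf = (6.626×10⁻³⁴ J·s)(6.516e+14 Hz) = 2.6948 eV
KE_max = E_photon - φ = 2.6948 - 2.07 = 0.6248 eV

Since eV_s = KE_max:
V_s = KE_max/e = 0.6248 V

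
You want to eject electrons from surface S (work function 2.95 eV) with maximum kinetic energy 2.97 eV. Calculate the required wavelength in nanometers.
209.43 nm

From Einstein's equation: KE_max = hc/λ - φ

Rearranging for λ:
hc/λ = KE_max + φ
λ = hc/(KE_max + φ)

Required photon energy:
E_photon = KE_max + φ = 2.97 + 2.95 = 5.92 eV

Required wavelength:
λ = hc/E_photon = (6.626×10⁻³⁴)(3×10⁸) / (5.92 × 1.602×10⁻¹⁹)
λ = 209.43 nm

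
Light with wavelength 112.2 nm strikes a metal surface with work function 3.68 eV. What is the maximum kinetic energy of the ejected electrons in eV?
7.3703 eV

Using Einstein's photoelectric equation: KE_max = hf - φ = hc/λ - φ

First, calculate the photon energy:
E_photon = hc/λ = (6.626×10⁻³⁴ J·s)(3×10⁸ m/s) / (112.2×10⁻⁹ m)
E_photon = 11.0503 eV

Then, the maximum kinetic energy:
KE_max = E_photon - φ = 11.0503 eV - 3.68 eV = 7.3703 eV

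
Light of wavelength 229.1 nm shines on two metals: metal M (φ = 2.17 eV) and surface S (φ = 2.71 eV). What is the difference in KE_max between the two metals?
0.5400 eV

Using KE_max = hc/λ - φ for each metal:

Photon energy: E = hc/λ = 5.4118 eV

For metal M (φ₁ = 2.17 eV):
KE₁ = E - φ₁ = 5.4118 - 2.17 = 3.2418 eV

For surface S (φ₂ = 2.71 eV):
KE₂ = E - φ₂ = 5.4118 - 2.71 = 2.7018 eV

Difference:
ΔKE = KE₁ - KE₂ = 3.2418 - 2.7018 = 0.5400 eV

Note: The difference equals the difference in work functions: 2.71 - 2.17 = 0.54 eV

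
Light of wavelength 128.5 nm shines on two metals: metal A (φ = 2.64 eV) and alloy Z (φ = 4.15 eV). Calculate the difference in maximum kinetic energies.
1.5100 eV

Using KE_max = hc/λ - φ for each metal:

Photon energy: E = hc/λ = 9.6486 eV

For metal A (φ₁ = 2.64 eV):
KE₁ = E - φ₁ = 9.6486 - 2.64 = 7.0086 eV

For alloy Z (φ₂ = 4.15 eV):
KE₂ = E - φ₂ = 9.6486 - 4.15 = 5.4986 eV

Difference:
ΔKE = KE₁ - KE₂ = 7.0086 - 5.4986 = 1.5100 eV

Note: The difference equals the difference in work functions: 4.15 - 2.64 = 1.51 eV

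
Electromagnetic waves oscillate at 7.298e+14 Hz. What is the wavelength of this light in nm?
410.79 nm

Using the wave equation: c = fλ

Solving for wavelength:
λ = c/f = (3×10⁸ m/s) / (7.298e+14 Hz)
λ = 410.79 nm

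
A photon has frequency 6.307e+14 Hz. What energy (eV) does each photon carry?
2.6084 eV

Using E = hf:

E = hf = (6.626×10⁻³⁴ J·s)(6.307e+14 Hz)
E = 2.6084 eV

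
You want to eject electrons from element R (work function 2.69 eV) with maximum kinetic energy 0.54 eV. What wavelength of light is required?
383.85 nm

From Einstein's equation: KE_max = hc/λ - φ

Rearranging for λ:
hc/λ = KE_max + φ
λ = hc/(KE_max + φ)

Required photon energy:
E_photon = KE_max + φ = 0.54 + 2.69 = 3.23 eV

Required wavelength:
λ = hc/E_photon = (6.626×10⁻³⁴)(3×10⁸) / (3.23 × 1.602×10⁻¹⁹)
λ = 383.85 nm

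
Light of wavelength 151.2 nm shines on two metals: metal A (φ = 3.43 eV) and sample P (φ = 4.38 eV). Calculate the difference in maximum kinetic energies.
0.9500 eV

Using KE_max = hc/λ - φ for each metal:

Photon energy: E = hc/λ = 8.2000 eV

For metal A (φ₁ = 3.43 eV):
KE₁ = E - φ₁ = 8.2000 - 3.43 = 4.7700 eV

For sample P (φ₂ = 4.38 eV):
KE₂ = E - φ₂ = 8.2000 - 4.38 = 3.8200 eV

Difference:
ΔKE = KE₁ - KE₂ = 4.7700 - 3.8200 = 0.9500 eV

Note: The difference equals the difference in work functions: 4.38 - 3.43 = 0.95 eV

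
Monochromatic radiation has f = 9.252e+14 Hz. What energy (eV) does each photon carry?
3.8263 eV

Using E = hf:

E = hf = (6.626×10⁻³⁴ J·s)(9.252e+14 Hz)
E = 3.8263 eV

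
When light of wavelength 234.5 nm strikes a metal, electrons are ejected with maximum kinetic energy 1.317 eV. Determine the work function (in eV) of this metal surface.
3.97 eV

From Einstein's photoelectric equation: KE_max = hf - φ = hc/λ - φ

Rearranging for φ:
φ = hc/λ - KE_max

Calculate photon energy:
E_photon = hc/λ = 5.2872 eV

Therefore:
φ = 5.2872 - 1.317 = 3.97 eV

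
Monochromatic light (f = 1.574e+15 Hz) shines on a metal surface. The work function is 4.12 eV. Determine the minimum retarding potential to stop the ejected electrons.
2.3895 V

The stopping potential V_s satisfies: eV_s = KE_max

First, find KE_max using Einstein's equation:
E_photon = hf = (6.626×10⁻³⁴ J·s)(1.574e+15 Hz) = 6.5095 eV
KE_max = E_photon - φ = 6.5095 - 4.12 = 2.3895 eV

Since eV_s = KE_max:
V_s = KE_max/e = 2.3895 V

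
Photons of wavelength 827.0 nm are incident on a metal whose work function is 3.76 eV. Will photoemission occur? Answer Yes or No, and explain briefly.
No

For photoemission, the photon energy must exceed the work function.

Photon energy: E = hc/λ = 1.4992 eV
Work function: φ = 3.76 eV

Since E_photon (1.4992 eV) < φ (3.76 eV), photoemission will NOT occur.
The threshold wavelength is λ₀ = hc/φ = 329.7 nm.
Since 827.0 nm > 329.7 nm, the photons lack sufficient energy.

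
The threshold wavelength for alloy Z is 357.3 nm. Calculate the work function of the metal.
3.47 eV

At the threshold wavelength, photon energy equals work function:
φ = hc/λ₀

Calculating:
φ = (6.626×10⁻³⁴ J·s)(3×10⁸ m/s) / (357.3×10⁻⁹ m)
φ = 3.47 eV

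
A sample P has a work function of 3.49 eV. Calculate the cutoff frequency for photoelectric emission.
8.4388e+14 Hz

The threshold frequency is when the photon energy equals the work function:
hf₀ = φ

Solving for f₀:
f₀ = φ/h = (3.49 eV × 1.602×10⁻¹⁹ J/eV) / (6.626×10⁻³⁴ J·s)
f₀ = 8.4388e+14 Hz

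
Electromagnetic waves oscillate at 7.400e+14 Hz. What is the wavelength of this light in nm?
405.12 nm

Using the wave equation: c = fλ

Solving for wavelength:
λ = c/f = (3×10⁸ m/s) / (7.400e+14 Hz)
λ = 405.12 nm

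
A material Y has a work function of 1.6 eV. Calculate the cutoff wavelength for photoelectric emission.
774.90 nm

The threshold wavelength is when the photon energy equals the work function:
hc/λ₀ = φ

Solving for λ₀:
λ₀ = hc/φ = (6.626×10⁻³⁴ J·s)(3×10⁸ m/s) / (1.6 eV × 1.602×10⁻¹⁹ J/eV)
λ₀ = 774.90 nm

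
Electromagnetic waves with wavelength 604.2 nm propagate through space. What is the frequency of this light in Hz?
4.9618e+14 Hz

Using the wave equation: c = fλ

Solving for frequency:
f = c/λ = (3×10⁸ m/s) / (604.2×10⁻⁹ m)
f = 4.9618e+14 Hz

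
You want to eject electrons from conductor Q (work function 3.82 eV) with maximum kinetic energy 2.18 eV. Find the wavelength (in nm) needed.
206.64 nm

From Einstein's equation: KE_max = hc/λ - φ

Rearranging for λ:
hc/λ = KE_max + φ
λ = hc/(KE_max + φ)

Required photon energy:
E_photon = KE_max + φ = 2.18 + 3.82 = 6.00 eV

Required wavelength:
λ = hc/E_photon = (6.626×10⁻³⁴)(3×10⁸) / (6.00 × 1.602×10⁻¹⁹)
λ = 206.64 nm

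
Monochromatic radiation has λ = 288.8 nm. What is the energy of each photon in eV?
4.2931 eV

Using E = hf = hc/λ:

E = hc/λ = (6.626×10⁻³⁴ J·s)(3×10⁸ m/s) / (288.8×10⁻⁹ m)
E = 4.2931 eV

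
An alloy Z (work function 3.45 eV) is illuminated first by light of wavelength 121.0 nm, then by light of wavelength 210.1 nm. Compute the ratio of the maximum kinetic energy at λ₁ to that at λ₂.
2.7728

Using Einstein's equation: KE_max = hc/λ - φ

For λ₁ = 121.0 nm:
E₁ = hc/λ₁ = 10.2466 eV
KE₁ = E₁ - φ = 10.2466 - 3.45 = 6.7966 eV

For λ₂ = 210.1 nm:
E₂ = hc/λ₂ = 5.9012 eV
KE₂ = E₂ - φ = 5.9012 - 3.45 = 2.4512 eV

Ratio: KE₁/KE₂ = 6.7966/2.4512 = 2.7728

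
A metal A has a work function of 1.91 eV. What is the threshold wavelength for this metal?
649.13 nm

The threshold wavelength is when the photon energy equals the work function:
hc/λ₀ = φ

Solving for λ₀:
λ₀ = hc/φ = (6.626×10⁻³⁴ J·s)(3×10⁸ m/s) / (1.91 eV × 1.602×10⁻¹⁹ J/eV)
λ₀ = 649.13 nm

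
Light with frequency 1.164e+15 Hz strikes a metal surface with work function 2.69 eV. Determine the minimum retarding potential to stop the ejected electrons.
2.1239 V

The stopping potential V_s satisfies: eV_s = KE_max

First, find KE_max using Einstein's equation:
E_photon = hf = (6.626×10⁻³⁴ J·s)(1.164e+15 Hz) = 4.8139 eV
KE_max = E_photon - φ = 4.8139 - 2.69 = 2.1239 eV

Since eV_s = KE_max:
V_s = KE_max/e = 2.1239 V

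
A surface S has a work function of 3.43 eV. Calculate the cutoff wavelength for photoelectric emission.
361.47 nm

The threshold wavelength is when the photon energy equals the work function:
hc/λ₀ = φ

Solving for λ₀:
λ₀ = hc/φ = (6.626×10⁻³⁴ J·s)(3×10⁸ m/s) / (3.43 eV × 1.602×10⁻¹⁹ J/eV)
λ₀ = 361.47 nm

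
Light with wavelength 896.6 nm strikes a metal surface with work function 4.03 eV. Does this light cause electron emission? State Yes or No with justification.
No

For photoemission, the photon energy must exceed the work function.

Photon energy: E = hc/λ = 1.3828 eV
Work function: φ = 4.03 eV

Since E_photon (1.3828 eV) < φ (4.03 eV), photoemission will NOT occur.
The threshold wavelength is λ₀ = hc/φ = 307.7 nm.
Since 896.6 nm > 307.7 nm, the photons lack sufficient energy.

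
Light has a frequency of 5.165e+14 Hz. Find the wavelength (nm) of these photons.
580.43 nm

Using the wave equation: c = fλ

Solving for wavelength:
λ = c/f = (3×10⁸ m/s) / (5.165e+14 Hz)
λ = 580.43 nm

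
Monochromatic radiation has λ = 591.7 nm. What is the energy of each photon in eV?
2.0954 eV

Using E = hf = hc/λ:

E = hc/λ = (6.626×10⁻³⁴ J·s)(3×10⁸ m/s) / (591.7×10⁻⁹ m)
E = 2.0954 eV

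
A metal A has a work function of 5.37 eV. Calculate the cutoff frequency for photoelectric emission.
1.2985e+15 Hz

The threshold frequency is when the photon energy equals the work function:
hf₀ = φ

Solving for f₀:
f₀ = φ/h = (5.37 eV × 1.602×10⁻¹⁹ J/eV) / (6.626×10⁻³⁴ J·s)
f₀ = 1.2985e+15 Hz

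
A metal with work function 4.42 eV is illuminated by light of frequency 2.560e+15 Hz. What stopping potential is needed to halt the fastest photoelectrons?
6.1673 V

The stopping potential V_s satisfies: eV_s = KE_max

First, find KE_max using Einstein's equation:
E_photon = hf = (6.626×10⁻³⁴ J·s)(2.560e+15 Hz) = 10.5873 eV
KE_max = E_photon - φ = 10.5873 - 4.42 = 6.1673 eV

Since eV_s = KE_max:
V_s = KE_max/e = 6.1673 V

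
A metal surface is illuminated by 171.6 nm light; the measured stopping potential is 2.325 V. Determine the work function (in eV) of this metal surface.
4.90 eV

The stopping potential gives the maximum kinetic energy: KE_max = eV_s = 2.325 eV

From Einstein's photoelectric equation: KE_max = hc/λ - φ
Rearranging: φ = hc/λ - KE_max

Calculate photon energy:
E_photon = hc/λ = (6.626×10⁻³⁴ J·s)(3×10⁸ m/s) / (171.6×10⁻⁹ m) = 7.2252 eV

Therefore:
φ = 7.2252 - 2.325 = 4.90 eV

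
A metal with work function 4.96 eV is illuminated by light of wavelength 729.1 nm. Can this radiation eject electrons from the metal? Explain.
No

For photoemission, the photon energy must exceed the work function.

Photon energy: E = hc/λ = 1.7005 eV
Work function: φ = 4.96 eV

Since E_photon (1.7005 eV) < φ (4.96 eV), photoemission will NOT occur.
The threshold wavelength is λ₀ = hc/φ = 250.0 nm.
Since 729.1 nm > 250.0 nm, the photons lack sufficient energy.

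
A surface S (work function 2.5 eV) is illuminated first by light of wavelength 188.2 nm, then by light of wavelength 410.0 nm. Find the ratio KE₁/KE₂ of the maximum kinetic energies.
7.8013

Using Einstein's equation: KE_max = hc/λ - φ

For λ₁ = 188.2 nm:
E₁ = hc/λ₁ = 6.5879 eV
KE₁ = E₁ - φ = 6.5879 - 2.5 = 4.0879 eV

For λ₂ = 410.0 nm:
E₂ = hc/λ₂ = 3.0240 eV
KE₂ = E₂ - φ = 3.0240 - 2.5 = 0.5240 eV

Ratio: KE₁/KE₂ = 4.0879/0.5240 = 7.8013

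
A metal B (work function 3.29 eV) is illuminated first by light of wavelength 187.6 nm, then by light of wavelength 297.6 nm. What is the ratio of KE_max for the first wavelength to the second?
3.7882

Using Einstein's equation: KE_max = hc/λ - φ

For λ₁ = 187.6 nm:
E₁ = hc/λ₁ = 6.6090 eV
KE₁ = E₁ - φ = 6.6090 - 3.29 = 3.3190 eV

For λ₂ = 297.6 nm:
E₂ = hc/λ₂ = 4.1661 eV
KE₂ = E₂ - φ = 4.1661 - 3.29 = 0.8761 eV

Ratio: KE₁/KE₂ = 3.3190/0.8761 = 3.7882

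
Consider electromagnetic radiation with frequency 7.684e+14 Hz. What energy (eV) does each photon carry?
3.1778 eV

Using E = hf:

E = hf = (6.626×10⁻³⁴ J·s)(7.684e+14 Hz)
E = 3.1778 eV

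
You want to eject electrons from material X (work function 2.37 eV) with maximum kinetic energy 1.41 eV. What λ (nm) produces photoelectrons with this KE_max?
328.00 nm

From Einstein's equation: KE_max = hc/λ - φ

Rearranging for λ:
hc/λ = KE_max + φ
λ = hc/(KE_max + φ)

Required photon energy:
E_photon = KE_max + φ = 1.41 + 2.37 = 3.78 eV

Required wavelength:
λ = hc/E_photon = (6.626×10⁻³⁴)(3×10⁸) / (3.78 × 1.602×10⁻¹⁹)
λ = 328.00 nm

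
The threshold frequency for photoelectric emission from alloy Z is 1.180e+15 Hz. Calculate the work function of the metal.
4.88 eV

At the threshold frequency, photon energy equals work function:
φ = hf₀

Calculating:
φ = (6.626×10⁻³⁴ J·s)(1.180e+15 Hz)
φ = 4.88 eV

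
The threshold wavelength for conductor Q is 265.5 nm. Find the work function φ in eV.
4.67 eV

At the threshold wavelength, photon energy equals work function:
φ = hc/λ₀

Calculating:
φ = (6.626×10⁻³⁴ J·s)(3×10⁸ m/s) / (265.5×10⁻⁹ m)
φ = 4.67 eV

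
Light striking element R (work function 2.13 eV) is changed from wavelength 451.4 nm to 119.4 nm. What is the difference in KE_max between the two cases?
7.6373 eV

Using Einstein's equation: KE_max = hc/λ - φ

For λ₁ = 451.4 nm:
KE₁ = hc/λ₁ - φ = 2.7467 - 2.13 = 0.6167 eV

For λ₂ = 119.4 nm:
KE₂ = hc/λ₂ - φ = 10.3839 - 2.13 = 8.2539 eV

Change in KE:
ΔKE = KE₂ - KE₁ = 8.2539 - 0.6167 = 7.6373 eV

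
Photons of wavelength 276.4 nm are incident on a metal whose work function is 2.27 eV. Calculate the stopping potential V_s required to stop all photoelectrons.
2.2157 V

The stopping potential V_s satisfies: eV_s = KE_max

First, find KE_max using Einstein's equation:
E_photon = hc/λ = 4.4857 eV
KE_max = E_photon - φ = 4.4857 - 2.27 = 2.2157 eV

Since eV_s = KE_max:
V_s = KE_max/e = 2.2157 V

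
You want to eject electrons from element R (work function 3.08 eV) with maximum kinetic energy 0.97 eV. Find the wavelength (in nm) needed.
306.13 nm

From Einstein's equation: KE_max = hc/λ - φ

Rearranging for λ:
hc/λ = KE_max + φ
λ = hc/(KE_max + φ)

Required photon energy:
E_photon = KE_max + φ = 0.97 + 3.08 = 4.05 eV

Required wavelength:
λ = hc/E_photon = (6.626×10⁻³⁴)(3×10⁸) / (4.05 × 1.602×10⁻¹⁹)
λ = 306.13 nm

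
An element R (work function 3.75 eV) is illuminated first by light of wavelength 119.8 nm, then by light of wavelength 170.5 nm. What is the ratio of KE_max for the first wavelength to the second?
1.8738

Using Einstein's equation: KE_max = hc/λ - φ

For λ₁ = 119.8 nm:
E₁ = hc/λ₁ = 10.3493 eV
KE₁ = E₁ - φ = 10.3493 - 3.75 = 6.5993 eV

For λ₂ = 170.5 nm:
E₂ = hc/λ₂ = 7.2718 eV
KE₂ = E₂ - φ = 7.2718 - 3.75 = 3.5218 eV

Ratio: KE₁/KE₂ = 6.5993/3.5218 = 1.8738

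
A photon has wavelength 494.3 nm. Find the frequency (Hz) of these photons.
6.0650e+14 Hz

Using the wave equation: c = fλ

Solving for frequency:
f = c/λ = (3×10⁸ m/s) / (494.3×10⁻⁹ m)
f = 6.0650e+14 Hz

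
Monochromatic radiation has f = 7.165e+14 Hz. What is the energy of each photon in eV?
2.9632 eV

Using E = hf:

E = hf = (6.626×10⁻³⁴ J·s)(7.165e+14 Hz)
E = 2.9632 eV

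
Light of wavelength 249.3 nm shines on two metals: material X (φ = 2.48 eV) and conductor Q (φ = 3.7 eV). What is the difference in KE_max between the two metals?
1.2200 eV

Using KE_max = hc/λ - φ for each metal:

Photon energy: E = hc/λ = 4.9733 eV

For material X (φ₁ = 2.48 eV):
KE₁ = E - φ₁ = 4.9733 - 2.48 = 2.4933 eV

For conductor Q (φ₂ = 3.7 eV):
KE₂ = E - φ₂ = 4.9733 - 3.7 = 1.2733 eV

Difference:
ΔKE = KE₁ - KE₂ = 2.4933 - 1.2733 = 1.2200 eV

Note: The difference equals the difference in work functions: 3.7 - 2.48 = 1.22 eV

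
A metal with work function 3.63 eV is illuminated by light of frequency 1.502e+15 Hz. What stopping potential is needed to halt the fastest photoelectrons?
2.5818 V

The stopping potential V_s satisfies: eV_s = KE_max

First, find KE_max using Einstein's equation:
E_photon = hf = (6.626×10⁻³⁴ J·s)(1.502e+15 Hz) = 6.2118 eV
KE_max = E_photon - φ = 6.2118 - 3.63 = 2.5818 eV

Since eV_s = KE_max:
V_s = KE_max/e = 2.5818 V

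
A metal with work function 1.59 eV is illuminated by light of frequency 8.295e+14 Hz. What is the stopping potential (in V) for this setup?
1.8405 V

The stopping potential V_s satisfies: eV_s = KE_max

First, find KE_max using Einstein's equation:
E_photon = hf = (6.626×10⁻³⁴ J·s)(8.295e+14 Hz) = 3.4305 eV
KE_max = E_photon - φ = 3.4305 - 1.59 = 1.8405 eV

Since eV_s = KE_max:
V_s = KE_max/e = 1.8405 V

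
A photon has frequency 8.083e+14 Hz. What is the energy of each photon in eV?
3.3429 eV

Using E = hf:

E = hf = (6.626×10⁻³⁴ J·s)(8.083e+14 Hz)
E = 3.3429 eV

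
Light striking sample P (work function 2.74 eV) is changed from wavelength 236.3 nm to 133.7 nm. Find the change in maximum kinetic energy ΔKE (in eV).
4.0264 eV

Using Einstein's equation: KE_max = hc/λ - φ

For λ₁ = 236.3 nm:
KE₁ = hc/λ₁ - φ = 5.2469 - 2.74 = 2.5069 eV

For λ₂ = 133.7 nm:
KE₂ = hc/λ₂ - φ = 9.2733 - 2.74 = 6.5333 eV

Change in KE:
ΔKE = KE₂ - KE₁ = 6.5333 - 2.5069 = 4.0264 eV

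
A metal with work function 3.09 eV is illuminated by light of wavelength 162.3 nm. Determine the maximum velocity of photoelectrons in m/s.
1.2650e+06 m/s

First, find the maximum kinetic energy:
E_photon = hc/λ = 7.6392 eV
KE_max = E_photon - φ = 7.6392 - 3.09 = 4.5492 eV

Convert to Joules: KE_max = 4.5492 × 1.602×10⁻¹⁹ J = 7.2886e-19 J

Then use KE = ½mv² to find velocity:
v = √(2·KE/m) = √(2 × 7.2886e-19 J / 9.109e-31 kg)
v = 1.2650e+06 m/s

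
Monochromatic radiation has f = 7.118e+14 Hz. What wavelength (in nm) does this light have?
421.18 nm

Using the wave equation: c = fλ

Solving for wavelength:
λ = c/f = (3×10⁸ m/s) / (7.118e+14 Hz)
λ = 421.18 nm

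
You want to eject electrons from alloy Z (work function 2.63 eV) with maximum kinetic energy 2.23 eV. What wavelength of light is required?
255.11 nm

From Einstein's equation: KE_max = hc/λ - φ

Rearranging for λ:
hc/λ = KE_max + φ
λ = hc/(KE_max + φ)

Required photon energy:
E_photon = KE_max + φ = 2.23 + 2.63 = 4.86 eV

Required wavelength:
λ = hc/E_photon = (6.626×10⁻³⁴)(3×10⁸) / (4.86 × 1.602×10⁻¹⁹)
λ = 255.11 nm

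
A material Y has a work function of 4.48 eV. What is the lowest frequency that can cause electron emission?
1.0833e+15 Hz

The threshold frequency is when the photon energy equals the work function:
hf₀ = φ

Solving for f₀:
f₀ = φ/h = (4.48 eV × 1.602×10⁻¹⁹ J/eV) / (6.626×10⁻³⁴ J·s)
f₀ = 1.0833e+15 Hz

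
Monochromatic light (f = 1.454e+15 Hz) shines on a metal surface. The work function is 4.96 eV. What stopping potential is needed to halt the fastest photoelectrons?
1.0533 V

The stopping potential V_s satisfies: eV_s = KE_max

First, find KE_max using Einstein's equation:
E_photon = hf = (6.626×10⁻³⁴ J·s)(1.454e+15 Hz) = 6.0133 eV
KE_max = E_photon - φ = 6.0133 - 4.96 = 1.0533 eV

Since eV_s = KE_max:
V_s = KE_max/e = 1.0533 V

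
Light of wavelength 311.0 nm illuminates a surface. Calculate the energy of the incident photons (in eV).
3.9866 eV

Using E = hf = hc/λ:

E = hc/λ = (6.626×10⁻³⁴ J·s)(3×10⁸ m/s) / (311.0×10⁻⁹ m)
E = 3.9866 eV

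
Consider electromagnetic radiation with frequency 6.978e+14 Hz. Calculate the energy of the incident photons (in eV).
2.8859 eV

Using E = hf:

E = hf = (6.626×10⁻³⁴ J·s)(6.978e+14 Hz)
E = 2.8859 eV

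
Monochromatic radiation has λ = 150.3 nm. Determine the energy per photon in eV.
8.2491 eV

Using E = hf = hc/λ:

E = hc/λ = (6.626×10⁻³⁴ J·s)(3×10⁸ m/s) / (150.3×10⁻⁹ m)
E = 8.2491 eV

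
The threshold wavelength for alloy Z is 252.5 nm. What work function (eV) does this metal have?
4.91 eV

At the threshold wavelength, photon energy equals work function:
φ = hc/λ₀

Calculating:
φ = (6.626×10⁻³⁴ J·s)(3×10⁸ m/s) / (252.5×10⁻⁹ m)
φ = 4.91 eV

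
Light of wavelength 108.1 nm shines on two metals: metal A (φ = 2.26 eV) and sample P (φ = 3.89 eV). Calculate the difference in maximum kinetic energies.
1.6300 eV

Using KE_max = hc/λ - φ for each metal:

Photon energy: E = hc/λ = 11.4694 eV

For metal A (φ₁ = 2.26 eV):
KE₁ = E - φ₁ = 11.4694 - 2.26 = 9.2094 eV

For sample P (φ₂ = 3.89 eV):
KE₂ = E - φ₂ = 11.4694 - 3.89 = 7.5794 eV

Difference:
ΔKE = KE₁ - KE₂ = 9.2094 - 7.5794 = 1.6300 eV

Note: The difference equals the difference in work functions: 3.89 - 2.26 = 1.63 eV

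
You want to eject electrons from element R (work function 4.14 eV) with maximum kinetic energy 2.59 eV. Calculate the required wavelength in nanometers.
184.23 nm

From Einstein's equation: KE_max = hc/λ - φ

Rearranging for λ:
hc/λ = KE_max + φ
λ = hc/(KE_max + φ)

Required photon energy:
E_photon = KE_max + φ = 2.59 + 4.14 = 6.73 eV

Required wavelength:
λ = hc/E_photon = (6.626×10⁻³⁴)(3×10⁸) / (6.73 × 1.602×10⁻¹⁹)
λ = 184.23 nm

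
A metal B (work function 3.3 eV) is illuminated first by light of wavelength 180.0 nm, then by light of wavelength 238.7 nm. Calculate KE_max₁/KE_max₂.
1.8943

Using Einstein's equation: KE_max = hc/λ - φ

For λ₁ = 180.0 nm:
E₁ = hc/λ₁ = 6.8880 eV
KE₁ = E₁ - φ = 6.8880 - 3.3 = 3.5880 eV

For λ₂ = 238.7 nm:
E₂ = hc/λ₂ = 5.1941 eV
KE₂ = E₂ - φ = 5.1941 - 3.3 = 1.8941 eV

Ratio: KE₁/KE₂ = 3.5880/1.8941 = 1.8943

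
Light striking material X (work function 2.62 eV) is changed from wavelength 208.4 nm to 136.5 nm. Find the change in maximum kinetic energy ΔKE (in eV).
3.1338 eV

Using Einstein's equation: KE_max = hc/λ - φ

For λ₁ = 208.4 nm:
KE₁ = hc/λ₁ - φ = 5.9493 - 2.62 = 3.3293 eV

For λ₂ = 136.5 nm:
KE₂ = hc/λ₂ - φ = 9.0831 - 2.62 = 6.4631 eV

Change in KE:
ΔKE = KE₂ - KE₁ = 6.4631 - 3.3293 = 3.1338 eV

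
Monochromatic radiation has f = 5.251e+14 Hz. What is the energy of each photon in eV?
2.1716 eV

Using E = hf:

E = hf = (6.626×10⁻³⁴ J·s)(5.251e+14 Hz)
E = 2.1716 eV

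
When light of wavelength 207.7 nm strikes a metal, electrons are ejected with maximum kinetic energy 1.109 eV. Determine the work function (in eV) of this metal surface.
4.86 eV

From Einstein's photoelectric equation: KE_max = hf - φ = hc/λ - φ

Rearranging for φ:
φ = hc/λ - KE_max

Calculate photon energy:
E_photon = hc/λ = 5.9694 eV

Therefore:
φ = 5.9694 - 1.109 = 4.86 eV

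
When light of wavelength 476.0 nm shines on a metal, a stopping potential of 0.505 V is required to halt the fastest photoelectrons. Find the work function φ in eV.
2.10 eV

The stopping potential gives the maximum kinetic energy: KE_max = eV_s = 0.505 eV

From Einstein's photoelectric equation: KE_max = hc/λ - φ
Rearranging: φ = hc/λ - KE_max

Calculate photon energy:
E_photon = hc/λ = (6.626×10⁻³⁴ J·s)(3×10⁸ m/s) / (476.0×10⁻⁹ m) = 2.6047 eV

Therefore:
φ = 2.6047 - 0.505 = 2.10 eV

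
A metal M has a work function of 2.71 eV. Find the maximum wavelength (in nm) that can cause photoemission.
457.51 nm

The threshold wavelength is when the photon energy equals the work function:
hc/λ₀ = φ

Solving for λ₀:
λ₀ = hc/φ = (6.626×10⁻³⁴ J·s)(3×10⁸ m/s) / (2.71 eV × 1.602×10⁻¹⁹ J/eV)
λ₀ = 457.51 nm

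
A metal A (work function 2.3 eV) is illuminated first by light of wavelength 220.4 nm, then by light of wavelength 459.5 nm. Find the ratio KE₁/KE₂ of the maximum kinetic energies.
8.3503

Using Einstein's equation: KE_max = hc/λ - φ

For λ₁ = 220.4 nm:
E₁ = hc/λ₁ = 5.6254 eV
KE₁ = E₁ - φ = 5.6254 - 2.3 = 3.3254 eV

For λ₂ = 459.5 nm:
E₂ = hc/λ₂ = 2.6982 eV
KE₂ = E₂ - φ = 2.6982 - 2.3 = 0.3982 eV

Ratio: KE₁/KE₂ = 3.3254/0.3982 = 8.3503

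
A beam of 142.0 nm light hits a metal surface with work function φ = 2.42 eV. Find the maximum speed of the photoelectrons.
1.4900e+06 m/s

First, find the maximum kinetic energy:
E_photon = hc/λ = 8.7313 eV
KE_max = E_photon - φ = 8.7313 - 2.42 = 6.3113 eV

Convert to Joules: KE_max = 6.3113 × 1.602×10⁻¹⁹ J = 1.0112e-18 J

Then use KE = ½mv² to find velocity:
v = √(2·KE/m) = √(2 × 1.0112e-18 J / 9.109e-31 kg)
v = 1.4900e+06 m/s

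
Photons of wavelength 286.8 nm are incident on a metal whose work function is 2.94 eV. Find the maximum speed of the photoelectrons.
6.9749e+05 m/s

First, find the maximum kinetic energy:
E_photon = hc/λ = 4.3230 eV
KE_max = E_photon - φ = 4.3230 - 2.94 = 1.3830 eV

Convert to Joules: KE_max = 1.3830 × 1.602×10⁻¹⁹ J = 2.2158e-19 J

Then use KE = ½mv² to find velocity:
v = √(2·KE/m) = √(2 × 2.2158e-19 J / 9.109e-31 kg)
v = 6.9749e+05 m/s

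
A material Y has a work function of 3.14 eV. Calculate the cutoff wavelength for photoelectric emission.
394.85 nm

The threshold wavelength is when the photon energy equals the work function:
hc/λ₀ = φ

Solving for λ₀:
λ₀ = hc/φ = (6.626×10⁻³⁴ J·s)(3×10⁸ m/s) / (3.14 eV × 1.602×10⁻¹⁹ J/eV)
λ₀ = 394.85 nm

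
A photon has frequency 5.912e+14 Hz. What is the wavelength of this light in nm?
507.09 nm

Using the wave equation: c = fλ

Solving for wavelength:
λ = c/f = (3×10⁸ m/s) / (5.912e+14 Hz)
λ = 507.09 nm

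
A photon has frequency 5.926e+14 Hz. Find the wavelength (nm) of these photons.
505.89 nm

Using the wave equation: c = fλ

Solving for wavelength:
λ = c/f = (3×10⁸ m/s) / (5.926e+14 Hz)
λ = 505.89 nm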